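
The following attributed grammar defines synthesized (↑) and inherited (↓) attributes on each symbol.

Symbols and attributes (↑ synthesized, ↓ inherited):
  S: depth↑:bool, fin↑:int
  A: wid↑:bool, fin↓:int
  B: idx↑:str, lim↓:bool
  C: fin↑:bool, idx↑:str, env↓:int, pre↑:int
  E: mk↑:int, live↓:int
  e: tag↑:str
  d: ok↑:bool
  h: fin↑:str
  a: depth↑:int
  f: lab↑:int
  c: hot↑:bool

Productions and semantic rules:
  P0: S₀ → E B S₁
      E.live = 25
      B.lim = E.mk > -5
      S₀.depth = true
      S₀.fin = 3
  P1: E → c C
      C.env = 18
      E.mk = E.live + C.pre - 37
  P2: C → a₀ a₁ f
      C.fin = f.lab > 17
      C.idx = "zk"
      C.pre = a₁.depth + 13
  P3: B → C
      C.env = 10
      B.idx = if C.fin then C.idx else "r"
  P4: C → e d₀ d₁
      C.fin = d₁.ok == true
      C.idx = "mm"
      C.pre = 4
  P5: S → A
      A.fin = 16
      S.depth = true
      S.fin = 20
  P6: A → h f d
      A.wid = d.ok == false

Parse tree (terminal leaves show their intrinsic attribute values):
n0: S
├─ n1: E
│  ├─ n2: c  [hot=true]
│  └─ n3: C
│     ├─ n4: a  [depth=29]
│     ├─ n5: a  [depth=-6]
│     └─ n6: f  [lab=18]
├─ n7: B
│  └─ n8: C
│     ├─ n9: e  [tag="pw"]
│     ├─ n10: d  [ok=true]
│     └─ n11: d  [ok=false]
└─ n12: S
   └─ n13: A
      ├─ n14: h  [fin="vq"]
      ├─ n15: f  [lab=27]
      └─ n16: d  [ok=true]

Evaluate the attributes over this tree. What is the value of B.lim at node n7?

1. n1.live = 25  [25]
2. n2.hot = true  [terminal]
3. n3.env = 18  [18]
4. n4.depth = 29  [terminal]
5. n5.depth = -6  [terminal]
6. n6.lab = 18  [terminal]
7. n3.fin = true  [f.lab > 17]
8. n3.idx = "zk"  ["zk"]
9. n3.pre = 7  [a₁.depth + 13]
10. n1.mk = -5  [E.live + C.pre - 37]
11. n7.lim = false  [E.mk > -5]
12. n8.env = 10  [10]
13. n9.tag = "pw"  [terminal]
14. n10.ok = true  [terminal]
15. n11.ok = false  [terminal]
16. n8.fin = false  [d₁.ok == true]
17. n8.idx = "mm"  ["mm"]
18. n8.pre = 4  [4]
19. n7.idx = "r"  [if C.fin then C.idx else "r"]
20. n13.fin = 16  [16]
21. n14.fin = "vq"  [terminal]
22. n15.lab = 27  [terminal]
23. n16.ok = true  [terminal]
24. n13.wid = false  [d.ok == false]
25. n12.depth = true  [true]
26. n12.fin = 20  [20]
27. n0.depth = true  [true]
28. n0.fin = 3  [3]

false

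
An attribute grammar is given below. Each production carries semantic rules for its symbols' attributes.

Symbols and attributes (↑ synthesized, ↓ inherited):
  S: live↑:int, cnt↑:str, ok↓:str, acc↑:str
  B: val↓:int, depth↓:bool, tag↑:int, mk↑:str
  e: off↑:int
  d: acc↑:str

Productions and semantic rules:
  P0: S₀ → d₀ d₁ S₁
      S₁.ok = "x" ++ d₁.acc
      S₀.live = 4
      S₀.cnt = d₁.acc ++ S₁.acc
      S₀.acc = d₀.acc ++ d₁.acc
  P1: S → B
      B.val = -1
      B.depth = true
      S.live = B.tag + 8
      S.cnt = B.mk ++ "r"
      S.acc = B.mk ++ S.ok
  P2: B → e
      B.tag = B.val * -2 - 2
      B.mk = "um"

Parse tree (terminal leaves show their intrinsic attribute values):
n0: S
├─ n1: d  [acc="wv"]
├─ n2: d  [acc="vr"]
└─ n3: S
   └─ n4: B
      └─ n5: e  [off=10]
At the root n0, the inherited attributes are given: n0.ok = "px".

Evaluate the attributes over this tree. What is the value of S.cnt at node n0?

"vrumxvr"

1. n0.ok = "px"  [given at root]
2. n1.acc = "wv"  [terminal]
3. n2.acc = "vr"  [terminal]
4. n3.ok = "xvr"  ["x" ++ d₁.acc]
5. n4.val = -1  [-1]
6. n4.depth = true  [true]
7. n5.off = 10  [terminal]
8. n4.tag = 0  [B.val * -2 - 2]
9. n4.mk = "um"  ["um"]
10. n3.live = 8  [B.tag + 8]
11. n3.cnt = "umr"  [B.mk ++ "r"]
12. n3.acc = "umxvr"  [B.mk ++ S.ok]
13. n0.live = 4  [4]
14. n0.cnt = "vrumxvr"  [d₁.acc ++ S₁.acc]
15. n0.acc = "wvvr"  [d₀.acc ++ d₁.acc]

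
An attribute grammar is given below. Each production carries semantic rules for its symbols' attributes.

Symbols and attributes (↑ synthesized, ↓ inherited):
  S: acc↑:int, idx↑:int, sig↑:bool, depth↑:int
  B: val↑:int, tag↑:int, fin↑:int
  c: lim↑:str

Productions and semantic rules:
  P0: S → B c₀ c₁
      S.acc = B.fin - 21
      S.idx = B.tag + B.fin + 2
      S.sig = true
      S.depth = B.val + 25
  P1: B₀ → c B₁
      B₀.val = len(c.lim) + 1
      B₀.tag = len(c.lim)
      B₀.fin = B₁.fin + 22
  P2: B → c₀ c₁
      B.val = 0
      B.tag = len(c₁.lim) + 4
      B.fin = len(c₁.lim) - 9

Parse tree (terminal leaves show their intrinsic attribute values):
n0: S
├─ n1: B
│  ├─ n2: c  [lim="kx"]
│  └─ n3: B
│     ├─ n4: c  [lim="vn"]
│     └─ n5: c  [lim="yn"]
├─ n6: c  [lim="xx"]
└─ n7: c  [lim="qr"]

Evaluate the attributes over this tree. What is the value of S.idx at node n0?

19

1. n2.lim = "kx"  [terminal]
2. n4.lim = "vn"  [terminal]
3. n5.lim = "yn"  [terminal]
4. n3.val = 0  [0]
5. n3.tag = 6  [len(c₁.lim) + 4]
6. n3.fin = -7  [len(c₁.lim) - 9]
7. n1.val = 3  [len(c.lim) + 1]
8. n1.tag = 2  [len(c.lim)]
9. n1.fin = 15  [B₁.fin + 22]
10. n6.lim = "xx"  [terminal]
11. n7.lim = "qr"  [terminal]
12. n0.acc = -6  [B.fin - 21]
13. n0.idx = 19  [B.tag + B.fin + 2]
14. n0.sig = true  [true]
15. n0.depth = 28  [B.val + 25]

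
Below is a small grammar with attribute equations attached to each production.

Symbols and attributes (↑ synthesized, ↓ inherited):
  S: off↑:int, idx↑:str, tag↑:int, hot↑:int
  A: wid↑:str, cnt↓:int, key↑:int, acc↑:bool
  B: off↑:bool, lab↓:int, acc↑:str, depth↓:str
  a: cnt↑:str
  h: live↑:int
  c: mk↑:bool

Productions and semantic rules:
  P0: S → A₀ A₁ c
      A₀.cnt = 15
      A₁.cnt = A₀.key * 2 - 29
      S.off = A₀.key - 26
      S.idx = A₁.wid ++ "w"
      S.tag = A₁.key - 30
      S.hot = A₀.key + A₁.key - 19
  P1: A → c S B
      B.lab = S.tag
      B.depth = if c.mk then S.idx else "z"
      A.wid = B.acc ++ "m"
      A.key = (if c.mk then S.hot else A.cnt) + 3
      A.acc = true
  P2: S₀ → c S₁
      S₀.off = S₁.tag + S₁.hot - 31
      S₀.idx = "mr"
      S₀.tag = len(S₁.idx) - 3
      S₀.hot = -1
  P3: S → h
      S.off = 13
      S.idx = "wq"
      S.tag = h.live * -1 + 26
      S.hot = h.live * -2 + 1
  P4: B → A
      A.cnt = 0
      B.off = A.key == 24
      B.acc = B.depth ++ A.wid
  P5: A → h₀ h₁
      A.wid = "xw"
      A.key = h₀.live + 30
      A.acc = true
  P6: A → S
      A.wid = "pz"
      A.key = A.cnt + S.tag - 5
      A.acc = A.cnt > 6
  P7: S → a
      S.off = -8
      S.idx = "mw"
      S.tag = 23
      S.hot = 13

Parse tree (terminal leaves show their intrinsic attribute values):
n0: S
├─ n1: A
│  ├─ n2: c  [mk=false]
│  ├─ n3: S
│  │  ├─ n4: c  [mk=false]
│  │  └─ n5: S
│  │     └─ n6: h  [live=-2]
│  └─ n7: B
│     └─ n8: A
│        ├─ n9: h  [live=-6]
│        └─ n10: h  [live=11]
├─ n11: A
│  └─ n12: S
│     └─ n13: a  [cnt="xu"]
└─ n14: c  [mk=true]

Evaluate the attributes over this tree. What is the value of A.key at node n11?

25

1. n1.cnt = 15  [15]
2. n2.mk = false  [terminal]
3. n4.mk = false  [terminal]
4. n6.live = -2  [terminal]
5. n5.off = 13  [13]
6. n5.idx = "wq"  ["wq"]
7. n5.tag = 28  [h.live * -1 + 26]
8. n5.hot = 5  [h.live * -2 + 1]
9. n3.off = 2  [S₁.tag + S₁.hot - 31]
10. n3.idx = "mr"  ["mr"]
11. n3.tag = -1  [len(S₁.idx) - 3]
12. n3.hot = -1  [-1]
13. n7.lab = -1  [S.tag]
14. n7.depth = "z"  [if c.mk then S.idx else "z"]
15. n8.cnt = 0  [0]
16. n9.live = -6  [terminal]
17. n10.live = 11  [terminal]
18. n8.wid = "xw"  ["xw"]
19. n8.key = 24  [h₀.live + 30]
20. n8.acc = true  [true]
21. n7.off = true  [A.key == 24]
22. n7.acc = "zxw"  [B.depth ++ A.wid]
23. n1.wid = "zxwm"  [B.acc ++ "m"]
24. n1.key = 18  [(if c.mk then S.hot else A.cnt) + 3]
25. n1.acc = true  [true]
26. n11.cnt = 7  [A₀.key * 2 - 29]
27. n13.cnt = "xu"  [terminal]
28. n12.off = -8  [-8]
29. n12.idx = "mw"  ["mw"]
30. n12.tag = 23  [23]
31. n12.hot = 13  [13]
32. n11.wid = "pz"  ["pz"]
33. n11.key = 25  [A.cnt + S.tag - 5]
34. n11.acc = true  [A.cnt > 6]
35. n14.mk = true  [terminal]
36. n0.off = -8  [A₀.key - 26]
37. n0.idx = "pzw"  [A₁.wid ++ "w"]
38. n0.tag = -5  [A₁.key - 30]
39. n0.hot = 24  [A₀.key + A₁.key - 19]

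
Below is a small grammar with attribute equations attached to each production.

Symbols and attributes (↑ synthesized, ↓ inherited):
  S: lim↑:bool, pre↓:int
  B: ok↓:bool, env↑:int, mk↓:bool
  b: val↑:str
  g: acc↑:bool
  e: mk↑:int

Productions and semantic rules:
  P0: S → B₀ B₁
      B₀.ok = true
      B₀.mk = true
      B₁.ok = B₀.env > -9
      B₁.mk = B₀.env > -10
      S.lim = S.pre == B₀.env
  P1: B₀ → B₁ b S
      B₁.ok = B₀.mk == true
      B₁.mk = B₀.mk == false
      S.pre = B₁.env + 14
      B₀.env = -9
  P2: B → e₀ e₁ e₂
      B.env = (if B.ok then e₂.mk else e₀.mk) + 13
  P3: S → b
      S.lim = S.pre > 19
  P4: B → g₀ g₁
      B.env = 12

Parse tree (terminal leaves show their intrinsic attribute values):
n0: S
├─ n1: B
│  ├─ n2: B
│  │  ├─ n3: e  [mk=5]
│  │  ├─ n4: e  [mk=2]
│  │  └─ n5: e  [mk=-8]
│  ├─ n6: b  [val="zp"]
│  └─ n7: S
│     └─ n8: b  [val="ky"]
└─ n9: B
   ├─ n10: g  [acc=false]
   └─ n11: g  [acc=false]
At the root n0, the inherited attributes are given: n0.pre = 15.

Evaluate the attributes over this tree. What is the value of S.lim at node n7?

false

1. n0.pre = 15  [given at root]
2. n1.ok = true  [true]
3. n1.mk = true  [true]
4. n2.ok = true  [B₀.mk == true]
5. n2.mk = false  [B₀.mk == false]
6. n3.mk = 5  [terminal]
7. n4.mk = 2  [terminal]
8. n5.mk = -8  [terminal]
9. n2.env = 5  [(if B.ok then e₂.mk else e₀.mk) + 13]
10. n6.val = "zp"  [terminal]
11. n7.pre = 19  [B₁.env + 14]
12. n8.val = "ky"  [terminal]
13. n7.lim = false  [S.pre > 19]
14. n1.env = -9  [-9]
15. n9.ok = false  [B₀.env > -9]
16. n9.mk = true  [B₀.env > -10]
17. n10.acc = false  [terminal]
18. n11.acc = false  [terminal]
19. n9.env = 12  [12]
20. n0.lim = false  [S.pre == B₀.env]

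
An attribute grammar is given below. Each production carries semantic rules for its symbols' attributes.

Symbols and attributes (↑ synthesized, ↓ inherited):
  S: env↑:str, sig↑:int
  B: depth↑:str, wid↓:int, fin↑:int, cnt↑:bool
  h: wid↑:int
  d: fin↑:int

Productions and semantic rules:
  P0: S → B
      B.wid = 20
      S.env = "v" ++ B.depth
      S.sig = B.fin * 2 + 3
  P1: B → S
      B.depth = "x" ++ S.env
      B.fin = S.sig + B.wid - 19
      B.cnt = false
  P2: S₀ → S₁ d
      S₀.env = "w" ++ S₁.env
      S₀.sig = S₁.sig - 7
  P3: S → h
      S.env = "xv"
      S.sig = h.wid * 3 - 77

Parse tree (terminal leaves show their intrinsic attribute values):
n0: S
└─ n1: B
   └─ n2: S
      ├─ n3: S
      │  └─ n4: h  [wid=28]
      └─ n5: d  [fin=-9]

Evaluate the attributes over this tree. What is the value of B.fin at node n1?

1. n1.wid = 20  [20]
2. n4.wid = 28  [terminal]
3. n3.env = "xv"  ["xv"]
4. n3.sig = 7  [h.wid * 3 - 77]
5. n5.fin = -9  [terminal]
6. n2.env = "wxv"  ["w" ++ S₁.env]
7. n2.sig = 0  [S₁.sig - 7]
8. n1.depth = "xwxv"  ["x" ++ S.env]
9. n1.fin = 1  [S.sig + B.wid - 19]
10. n1.cnt = false  [false]
11. n0.env = "vxwxv"  ["v" ++ B.depth]
12. n0.sig = 5  [B.fin * 2 + 3]

1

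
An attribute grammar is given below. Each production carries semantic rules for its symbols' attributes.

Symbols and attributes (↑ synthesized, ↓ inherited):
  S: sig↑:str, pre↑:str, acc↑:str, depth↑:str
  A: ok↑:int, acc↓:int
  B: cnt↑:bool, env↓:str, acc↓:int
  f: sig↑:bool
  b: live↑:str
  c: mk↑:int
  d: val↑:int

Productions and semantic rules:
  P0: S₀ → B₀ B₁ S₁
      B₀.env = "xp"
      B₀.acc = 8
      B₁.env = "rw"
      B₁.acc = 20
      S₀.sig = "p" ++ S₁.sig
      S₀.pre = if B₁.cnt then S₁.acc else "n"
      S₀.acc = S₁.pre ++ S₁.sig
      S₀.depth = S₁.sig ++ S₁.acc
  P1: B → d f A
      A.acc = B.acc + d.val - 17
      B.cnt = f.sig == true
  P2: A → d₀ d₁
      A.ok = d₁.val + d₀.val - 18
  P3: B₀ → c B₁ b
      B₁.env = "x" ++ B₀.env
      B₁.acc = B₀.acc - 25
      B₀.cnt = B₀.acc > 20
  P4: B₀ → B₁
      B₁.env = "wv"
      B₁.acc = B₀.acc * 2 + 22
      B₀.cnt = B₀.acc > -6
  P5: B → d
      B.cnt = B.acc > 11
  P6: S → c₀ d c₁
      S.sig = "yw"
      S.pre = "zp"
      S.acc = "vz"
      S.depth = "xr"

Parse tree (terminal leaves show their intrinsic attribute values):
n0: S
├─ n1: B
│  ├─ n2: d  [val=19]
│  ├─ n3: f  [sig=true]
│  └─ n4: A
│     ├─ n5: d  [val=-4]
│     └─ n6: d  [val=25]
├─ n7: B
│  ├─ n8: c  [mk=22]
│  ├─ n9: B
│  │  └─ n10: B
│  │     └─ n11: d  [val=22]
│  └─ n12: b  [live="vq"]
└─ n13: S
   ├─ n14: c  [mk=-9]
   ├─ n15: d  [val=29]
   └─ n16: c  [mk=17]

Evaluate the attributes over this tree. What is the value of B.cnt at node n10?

1. n1.env = "xp"  ["xp"]
2. n1.acc = 8  [8]
3. n2.val = 19  [terminal]
4. n3.sig = true  [terminal]
5. n4.acc = 10  [B.acc + d.val - 17]
6. n5.val = -4  [terminal]
7. n6.val = 25  [terminal]
8. n4.ok = 3  [d₁.val + d₀.val - 18]
9. n1.cnt = true  [f.sig == true]
10. n7.env = "rw"  ["rw"]
11. n7.acc = 20  [20]
12. n8.mk = 22  [terminal]
13. n9.env = "xrw"  ["x" ++ B₀.env]
14. n9.acc = -5  [B₀.acc - 25]
15. n10.env = "wv"  ["wv"]
16. n10.acc = 12  [B₀.acc * 2 + 22]
17. n11.val = 22  [terminal]
18. n10.cnt = true  [B.acc > 11]
19. n9.cnt = true  [B₀.acc > -6]
20. n12.live = "vq"  [terminal]
21. n7.cnt = false  [B₀.acc > 20]
22. n14.mk = -9  [terminal]
23. n15.val = 29  [terminal]
24. n16.mk = 17  [terminal]
25. n13.sig = "yw"  ["yw"]
26. n13.pre = "zp"  ["zp"]
27. n13.acc = "vz"  ["vz"]
28. n13.depth = "xr"  ["xr"]
29. n0.sig = "pyw"  ["p" ++ S₁.sig]
30. n0.pre = "n"  [if B₁.cnt then S₁.acc else "n"]
31. n0.acc = "zpyw"  [S₁.pre ++ S₁.sig]
32. n0.depth = "ywvz"  [S₁.sig ++ S₁.acc]

true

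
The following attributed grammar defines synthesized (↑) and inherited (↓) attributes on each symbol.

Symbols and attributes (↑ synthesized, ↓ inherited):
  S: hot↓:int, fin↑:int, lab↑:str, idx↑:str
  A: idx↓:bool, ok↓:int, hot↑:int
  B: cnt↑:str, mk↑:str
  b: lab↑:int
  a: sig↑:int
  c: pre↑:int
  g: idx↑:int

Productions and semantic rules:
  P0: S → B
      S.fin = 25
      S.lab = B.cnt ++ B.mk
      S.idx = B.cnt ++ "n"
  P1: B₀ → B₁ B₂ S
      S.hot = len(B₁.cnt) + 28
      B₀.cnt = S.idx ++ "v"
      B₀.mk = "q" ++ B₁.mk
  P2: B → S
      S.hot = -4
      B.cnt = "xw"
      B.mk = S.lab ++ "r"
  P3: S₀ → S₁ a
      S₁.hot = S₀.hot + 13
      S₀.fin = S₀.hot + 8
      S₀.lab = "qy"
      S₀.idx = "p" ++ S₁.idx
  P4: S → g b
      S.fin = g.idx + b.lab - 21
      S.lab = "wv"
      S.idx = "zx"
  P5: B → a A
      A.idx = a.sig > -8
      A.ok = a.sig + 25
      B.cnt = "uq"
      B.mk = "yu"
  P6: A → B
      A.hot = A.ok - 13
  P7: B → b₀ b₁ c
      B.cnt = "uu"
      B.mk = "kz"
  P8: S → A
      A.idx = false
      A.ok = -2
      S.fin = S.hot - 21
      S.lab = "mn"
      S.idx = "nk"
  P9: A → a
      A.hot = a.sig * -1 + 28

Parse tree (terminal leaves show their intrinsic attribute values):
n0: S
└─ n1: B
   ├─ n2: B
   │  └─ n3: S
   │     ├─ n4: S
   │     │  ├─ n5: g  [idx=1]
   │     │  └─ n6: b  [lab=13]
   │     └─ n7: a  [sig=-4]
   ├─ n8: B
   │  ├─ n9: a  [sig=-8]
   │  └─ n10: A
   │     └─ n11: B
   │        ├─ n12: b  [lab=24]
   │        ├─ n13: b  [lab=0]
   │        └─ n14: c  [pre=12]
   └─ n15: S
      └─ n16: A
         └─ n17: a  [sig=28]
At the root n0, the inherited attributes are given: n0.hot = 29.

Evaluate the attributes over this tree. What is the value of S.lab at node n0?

"nkvqqyr"

1. n0.hot = 29  [given at root]
2. n3.hot = -4  [-4]
3. n4.hot = 9  [S₀.hot + 13]
4. n5.idx = 1  [terminal]
5. n6.lab = 13  [terminal]
6. n4.fin = -7  [g.idx + b.lab - 21]
7. n4.lab = "wv"  ["wv"]
8. n4.idx = "zx"  ["zx"]
9. n7.sig = -4  [terminal]
10. n3.fin = 4  [S₀.hot + 8]
11. n3.lab = "qy"  ["qy"]
12. n3.idx = "pzx"  ["p" ++ S₁.idx]
13. n2.cnt = "xw"  ["xw"]
14. n2.mk = "qyr"  [S.lab ++ "r"]
15. n9.sig = -8  [terminal]
16. n10.idx = false  [a.sig > -8]
17. n10.ok = 17  [a.sig + 25]
18. n12.lab = 24  [terminal]
19. n13.lab = 0  [terminal]
20. n14.pre = 12  [terminal]
21. n11.cnt = "uu"  ["uu"]
22. n11.mk = "kz"  ["kz"]
23. n10.hot = 4  [A.ok - 13]
24. n8.cnt = "uq"  ["uq"]
25. n8.mk = "yu"  ["yu"]
26. n15.hot = 30  [len(B₁.cnt) + 28]
27. n16.idx = false  [false]
28. n16.ok = -2  [-2]
29. n17.sig = 28  [terminal]
30. n16.hot = 0  [a.sig * -1 + 28]
31. n15.fin = 9  [S.hot - 21]
32. n15.lab = "mn"  ["mn"]
33. n15.idx = "nk"  ["nk"]
34. n1.cnt = "nkv"  [S.idx ++ "v"]
35. n1.mk = "qqyr"  ["q" ++ B₁.mk]
36. n0.fin = 25  [25]
37. n0.lab = "nkvqqyr"  [B.cnt ++ B.mk]
38. n0.idx = "nkvn"  [B.cnt ++ "n"]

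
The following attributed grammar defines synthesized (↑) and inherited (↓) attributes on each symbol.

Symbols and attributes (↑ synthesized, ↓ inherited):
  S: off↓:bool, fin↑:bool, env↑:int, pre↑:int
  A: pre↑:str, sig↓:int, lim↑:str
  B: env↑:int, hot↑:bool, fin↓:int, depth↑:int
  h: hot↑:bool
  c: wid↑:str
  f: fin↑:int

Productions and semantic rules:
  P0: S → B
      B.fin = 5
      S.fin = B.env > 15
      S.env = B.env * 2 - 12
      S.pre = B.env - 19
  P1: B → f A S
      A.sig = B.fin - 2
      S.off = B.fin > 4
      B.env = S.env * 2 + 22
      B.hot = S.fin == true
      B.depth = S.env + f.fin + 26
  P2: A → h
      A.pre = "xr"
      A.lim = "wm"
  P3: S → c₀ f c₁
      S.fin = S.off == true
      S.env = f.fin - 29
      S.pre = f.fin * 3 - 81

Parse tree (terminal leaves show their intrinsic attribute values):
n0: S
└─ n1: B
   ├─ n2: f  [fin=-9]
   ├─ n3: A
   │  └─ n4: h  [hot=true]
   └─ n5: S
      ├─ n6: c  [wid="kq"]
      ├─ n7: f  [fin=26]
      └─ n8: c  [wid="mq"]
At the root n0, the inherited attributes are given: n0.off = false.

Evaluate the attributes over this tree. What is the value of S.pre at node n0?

1. n0.off = false  [given at root]
2. n1.fin = 5  [5]
3. n2.fin = -9  [terminal]
4. n3.sig = 3  [B.fin - 2]
5. n4.hot = true  [terminal]
6. n3.pre = "xr"  ["xr"]
7. n3.lim = "wm"  ["wm"]
8. n5.off = true  [B.fin > 4]
9. n6.wid = "kq"  [terminal]
10. n7.fin = 26  [terminal]
11. n8.wid = "mq"  [terminal]
12. n5.fin = true  [S.off == true]
13. n5.env = -3  [f.fin - 29]
14. n5.pre = -3  [f.fin * 3 - 81]
15. n1.env = 16  [S.env * 2 + 22]
16. n1.hot = true  [S.fin == true]
17. n1.depth = 14  [S.env + f.fin + 26]
18. n0.fin = true  [B.env > 15]
19. n0.env = 20  [B.env * 2 - 12]
20. n0.pre = -3  [B.env - 19]

-3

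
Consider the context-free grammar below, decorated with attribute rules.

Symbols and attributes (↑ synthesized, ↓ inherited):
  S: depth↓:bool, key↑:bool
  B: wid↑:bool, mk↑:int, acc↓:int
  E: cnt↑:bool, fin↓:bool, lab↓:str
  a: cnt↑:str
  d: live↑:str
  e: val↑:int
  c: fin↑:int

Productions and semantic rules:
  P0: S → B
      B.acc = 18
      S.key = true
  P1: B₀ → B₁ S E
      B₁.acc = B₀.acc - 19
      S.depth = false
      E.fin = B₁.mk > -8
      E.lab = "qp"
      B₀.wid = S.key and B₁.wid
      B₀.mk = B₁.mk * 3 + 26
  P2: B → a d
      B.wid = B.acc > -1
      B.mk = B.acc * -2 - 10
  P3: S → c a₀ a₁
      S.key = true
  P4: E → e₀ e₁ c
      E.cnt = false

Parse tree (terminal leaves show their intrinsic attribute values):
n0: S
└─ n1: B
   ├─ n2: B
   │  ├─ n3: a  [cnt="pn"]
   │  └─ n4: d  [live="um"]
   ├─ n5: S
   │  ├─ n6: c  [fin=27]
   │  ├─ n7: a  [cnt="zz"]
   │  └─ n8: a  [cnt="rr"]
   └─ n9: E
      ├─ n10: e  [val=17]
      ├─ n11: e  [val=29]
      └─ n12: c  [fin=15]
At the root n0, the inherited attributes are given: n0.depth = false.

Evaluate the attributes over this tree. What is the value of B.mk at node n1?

2

1. n0.depth = false  [given at root]
2. n1.acc = 18  [18]
3. n2.acc = -1  [B₀.acc - 19]
4. n3.cnt = "pn"  [terminal]
5. n4.live = "um"  [terminal]
6. n2.wid = false  [B.acc > -1]
7. n2.mk = -8  [B.acc * -2 - 10]
8. n5.depth = false  [false]
9. n6.fin = 27  [terminal]
10. n7.cnt = "zz"  [terminal]
11. n8.cnt = "rr"  [terminal]
12. n5.key = true  [true]
13. n9.fin = false  [B₁.mk > -8]
14. n9.lab = "qp"  ["qp"]
15. n10.val = 17  [terminal]
16. n11.val = 29  [terminal]
17. n12.fin = 15  [terminal]
18. n9.cnt = false  [false]
19. n1.wid = false  [S.key and B₁.wid]
20. n1.mk = 2  [B₁.mk * 3 + 26]
21. n0.key = true  [true]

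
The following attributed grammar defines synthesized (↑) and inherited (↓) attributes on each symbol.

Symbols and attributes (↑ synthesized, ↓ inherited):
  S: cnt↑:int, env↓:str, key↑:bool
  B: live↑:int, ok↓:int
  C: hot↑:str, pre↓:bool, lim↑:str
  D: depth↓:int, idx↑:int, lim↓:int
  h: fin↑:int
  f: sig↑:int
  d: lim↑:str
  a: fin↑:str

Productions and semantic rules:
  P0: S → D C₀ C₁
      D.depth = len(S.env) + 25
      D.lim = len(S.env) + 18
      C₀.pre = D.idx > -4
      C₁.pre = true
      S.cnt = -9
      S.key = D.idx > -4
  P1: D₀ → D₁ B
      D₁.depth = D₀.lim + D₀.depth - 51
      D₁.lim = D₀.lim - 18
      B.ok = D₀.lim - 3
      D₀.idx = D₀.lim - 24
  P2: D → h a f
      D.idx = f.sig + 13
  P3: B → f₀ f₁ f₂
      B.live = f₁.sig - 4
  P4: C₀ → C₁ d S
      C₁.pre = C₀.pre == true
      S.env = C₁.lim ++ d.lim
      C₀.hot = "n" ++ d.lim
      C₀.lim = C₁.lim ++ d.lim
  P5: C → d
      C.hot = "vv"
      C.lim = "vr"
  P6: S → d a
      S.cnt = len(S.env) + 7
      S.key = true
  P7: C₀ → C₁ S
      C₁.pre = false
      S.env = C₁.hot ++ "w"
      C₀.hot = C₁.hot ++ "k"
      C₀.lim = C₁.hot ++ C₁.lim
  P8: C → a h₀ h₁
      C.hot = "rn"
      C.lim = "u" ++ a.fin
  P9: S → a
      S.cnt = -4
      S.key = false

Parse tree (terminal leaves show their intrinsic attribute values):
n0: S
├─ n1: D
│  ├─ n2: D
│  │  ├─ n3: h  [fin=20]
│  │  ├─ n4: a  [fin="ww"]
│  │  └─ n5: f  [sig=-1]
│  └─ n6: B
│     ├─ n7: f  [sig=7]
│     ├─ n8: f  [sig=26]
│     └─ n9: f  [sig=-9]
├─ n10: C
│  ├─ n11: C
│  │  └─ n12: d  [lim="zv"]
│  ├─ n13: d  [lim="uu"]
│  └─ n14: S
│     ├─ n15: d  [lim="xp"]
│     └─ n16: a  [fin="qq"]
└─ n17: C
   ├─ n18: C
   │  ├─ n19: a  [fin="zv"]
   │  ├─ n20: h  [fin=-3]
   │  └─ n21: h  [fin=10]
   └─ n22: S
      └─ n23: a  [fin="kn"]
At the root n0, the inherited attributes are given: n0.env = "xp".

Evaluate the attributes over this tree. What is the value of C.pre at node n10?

1. n0.env = "xp"  [given at root]
2. n1.depth = 27  [len(S.env) + 25]
3. n1.lim = 20  [len(S.env) + 18]
4. n2.depth = -4  [D₀.lim + D₀.depth - 51]
5. n2.lim = 2  [D₀.lim - 18]
6. n3.fin = 20  [terminal]
7. n4.fin = "ww"  [terminal]
8. n5.sig = -1  [terminal]
9. n2.idx = 12  [f.sig + 13]
10. n6.ok = 17  [D₀.lim - 3]
11. n7.sig = 7  [terminal]
12. n8.sig = 26  [terminal]
13. n9.sig = -9  [terminal]
14. n6.live = 22  [f₁.sig - 4]
15. n1.idx = -4  [D₀.lim - 24]
16. n10.pre = false  [D.idx > -4]
17. n11.pre = false  [C₀.pre == true]
18. n12.lim = "zv"  [terminal]
19. n11.hot = "vv"  ["vv"]
20. n11.lim = "vr"  ["vr"]
21. n13.lim = "uu"  [terminal]
22. n14.env = "vruu"  [C₁.lim ++ d.lim]
23. n15.lim = "xp"  [terminal]
24. n16.fin = "qq"  [terminal]
25. n14.cnt = 11  [len(S.env) + 7]
26. n14.key = true  [true]
27. n10.hot = "nuu"  ["n" ++ d.lim]
28. n10.lim = "vruu"  [C₁.lim ++ d.lim]
29. n17.pre = true  [true]
30. n18.pre = false  [false]
31. n19.fin = "zv"  [terminal]
32. n20.fin = -3  [terminal]
33. n21.fin = 10  [terminal]
34. n18.hot = "rn"  ["rn"]
35. n18.lim = "uzv"  ["u" ++ a.fin]
36. n22.env = "rnw"  [C₁.hot ++ "w"]
37. n23.fin = "kn"  [terminal]
38. n22.cnt = -4  [-4]
39. n22.key = false  [false]
40. n17.hot = "rnk"  [C₁.hot ++ "k"]
41. n17.lim = "rnuzv"  [C₁.hot ++ C₁.lim]
42. n0.cnt = -9  [-9]
43. n0.key = false  [D.idx > -4]

false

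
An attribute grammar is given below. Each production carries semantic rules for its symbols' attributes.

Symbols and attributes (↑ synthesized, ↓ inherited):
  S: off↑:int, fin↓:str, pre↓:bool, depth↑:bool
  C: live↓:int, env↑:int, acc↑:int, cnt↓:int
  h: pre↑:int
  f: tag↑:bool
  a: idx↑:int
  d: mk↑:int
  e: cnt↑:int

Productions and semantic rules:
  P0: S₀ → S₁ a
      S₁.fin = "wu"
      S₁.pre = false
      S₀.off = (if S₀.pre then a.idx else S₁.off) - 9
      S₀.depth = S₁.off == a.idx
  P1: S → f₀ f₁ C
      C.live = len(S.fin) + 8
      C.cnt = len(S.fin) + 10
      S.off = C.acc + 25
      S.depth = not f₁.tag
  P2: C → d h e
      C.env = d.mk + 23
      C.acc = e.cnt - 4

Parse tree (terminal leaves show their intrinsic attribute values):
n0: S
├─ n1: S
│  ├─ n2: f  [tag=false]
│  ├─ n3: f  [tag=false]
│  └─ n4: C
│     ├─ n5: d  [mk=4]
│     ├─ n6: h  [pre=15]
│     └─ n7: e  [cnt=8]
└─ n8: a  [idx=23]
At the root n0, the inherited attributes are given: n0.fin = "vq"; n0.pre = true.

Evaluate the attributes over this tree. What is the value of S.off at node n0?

14

1. n0.fin = "vq"  [given at root]
2. n0.pre = true  [given at root]
3. n1.fin = "wu"  ["wu"]
4. n1.pre = false  [false]
5. n2.tag = false  [terminal]
6. n3.tag = false  [terminal]
7. n4.live = 10  [len(S.fin) + 8]
8. n4.cnt = 12  [len(S.fin) + 10]
9. n5.mk = 4  [terminal]
10. n6.pre = 15  [terminal]
11. n7.cnt = 8  [terminal]
12. n4.env = 27  [d.mk + 23]
13. n4.acc = 4  [e.cnt - 4]
14. n1.off = 29  [C.acc + 25]
15. n1.depth = true  [not f₁.tag]
16. n8.idx = 23  [terminal]
17. n0.off = 14  [(if S₀.pre then a.idx else S₁.off) - 9]
18. n0.depth = false  [S₁.off == a.idx]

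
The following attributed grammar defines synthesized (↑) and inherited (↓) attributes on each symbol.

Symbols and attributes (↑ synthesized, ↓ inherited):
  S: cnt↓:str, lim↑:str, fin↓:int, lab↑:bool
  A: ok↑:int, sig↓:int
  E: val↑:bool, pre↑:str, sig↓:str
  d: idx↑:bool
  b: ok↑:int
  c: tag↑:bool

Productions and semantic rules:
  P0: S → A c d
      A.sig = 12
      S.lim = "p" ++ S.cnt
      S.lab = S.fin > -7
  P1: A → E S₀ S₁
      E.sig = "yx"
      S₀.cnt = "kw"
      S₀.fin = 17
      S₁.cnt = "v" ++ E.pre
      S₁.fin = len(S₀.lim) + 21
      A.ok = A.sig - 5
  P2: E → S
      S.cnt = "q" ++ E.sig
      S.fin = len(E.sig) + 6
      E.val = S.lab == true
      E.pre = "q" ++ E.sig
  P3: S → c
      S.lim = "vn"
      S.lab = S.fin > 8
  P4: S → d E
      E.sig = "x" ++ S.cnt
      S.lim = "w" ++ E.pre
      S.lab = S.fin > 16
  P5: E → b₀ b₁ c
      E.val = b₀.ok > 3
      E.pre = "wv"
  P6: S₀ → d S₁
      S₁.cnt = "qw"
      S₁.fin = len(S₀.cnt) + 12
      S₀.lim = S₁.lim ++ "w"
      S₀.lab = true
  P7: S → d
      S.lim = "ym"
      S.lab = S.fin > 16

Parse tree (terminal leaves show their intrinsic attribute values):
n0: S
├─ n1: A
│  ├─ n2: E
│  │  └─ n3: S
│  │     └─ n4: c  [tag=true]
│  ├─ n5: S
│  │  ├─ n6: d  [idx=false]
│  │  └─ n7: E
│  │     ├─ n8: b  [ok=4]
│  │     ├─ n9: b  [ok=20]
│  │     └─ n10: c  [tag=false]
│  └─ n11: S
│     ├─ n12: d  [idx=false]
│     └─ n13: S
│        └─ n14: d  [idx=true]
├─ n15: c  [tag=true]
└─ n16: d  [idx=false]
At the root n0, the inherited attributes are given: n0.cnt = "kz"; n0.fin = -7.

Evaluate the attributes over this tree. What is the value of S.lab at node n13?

1. n0.cnt = "kz"  [given at root]
2. n0.fin = -7  [given at root]
3. n1.sig = 12  [12]
4. n2.sig = "yx"  ["yx"]
5. n3.cnt = "qyx"  ["q" ++ E.sig]
6. n3.fin = 8  [len(E.sig) + 6]
7. n4.tag = true  [terminal]
8. n3.lim = "vn"  ["vn"]
9. n3.lab = false  [S.fin > 8]
10. n2.val = false  [S.lab == true]
11. n2.pre = "qyx"  ["q" ++ E.sig]
12. n5.cnt = "kw"  ["kw"]
13. n5.fin = 17  [17]
14. n6.idx = false  [terminal]
15. n7.sig = "xkw"  ["x" ++ S.cnt]
16. n8.ok = 4  [terminal]
17. n9.ok = 20  [terminal]
18. n10.tag = false  [terminal]
19. n7.val = true  [b₀.ok > 3]
20. n7.pre = "wv"  ["wv"]
21. n5.lim = "wwv"  ["w" ++ E.pre]
22. n5.lab = true  [S.fin > 16]
23. n11.cnt = "vqyx"  ["v" ++ E.pre]
24. n11.fin = 24  [len(S₀.lim) + 21]
25. n12.idx = false  [terminal]
26. n13.cnt = "qw"  ["qw"]
27. n13.fin = 16  [len(S₀.cnt) + 12]
28. n14.idx = true  [terminal]
29. n13.lim = "ym"  ["ym"]
30. n13.lab = false  [S.fin > 16]
31. n11.lim = "ymw"  [S₁.lim ++ "w"]
32. n11.lab = true  [true]
33. n1.ok = 7  [A.sig - 5]
34. n15.tag = true  [terminal]
35. n16.idx = false  [terminal]
36. n0.lim = "pkz"  ["p" ++ S.cnt]
37. n0.lab = false  [S.fin > -7]

false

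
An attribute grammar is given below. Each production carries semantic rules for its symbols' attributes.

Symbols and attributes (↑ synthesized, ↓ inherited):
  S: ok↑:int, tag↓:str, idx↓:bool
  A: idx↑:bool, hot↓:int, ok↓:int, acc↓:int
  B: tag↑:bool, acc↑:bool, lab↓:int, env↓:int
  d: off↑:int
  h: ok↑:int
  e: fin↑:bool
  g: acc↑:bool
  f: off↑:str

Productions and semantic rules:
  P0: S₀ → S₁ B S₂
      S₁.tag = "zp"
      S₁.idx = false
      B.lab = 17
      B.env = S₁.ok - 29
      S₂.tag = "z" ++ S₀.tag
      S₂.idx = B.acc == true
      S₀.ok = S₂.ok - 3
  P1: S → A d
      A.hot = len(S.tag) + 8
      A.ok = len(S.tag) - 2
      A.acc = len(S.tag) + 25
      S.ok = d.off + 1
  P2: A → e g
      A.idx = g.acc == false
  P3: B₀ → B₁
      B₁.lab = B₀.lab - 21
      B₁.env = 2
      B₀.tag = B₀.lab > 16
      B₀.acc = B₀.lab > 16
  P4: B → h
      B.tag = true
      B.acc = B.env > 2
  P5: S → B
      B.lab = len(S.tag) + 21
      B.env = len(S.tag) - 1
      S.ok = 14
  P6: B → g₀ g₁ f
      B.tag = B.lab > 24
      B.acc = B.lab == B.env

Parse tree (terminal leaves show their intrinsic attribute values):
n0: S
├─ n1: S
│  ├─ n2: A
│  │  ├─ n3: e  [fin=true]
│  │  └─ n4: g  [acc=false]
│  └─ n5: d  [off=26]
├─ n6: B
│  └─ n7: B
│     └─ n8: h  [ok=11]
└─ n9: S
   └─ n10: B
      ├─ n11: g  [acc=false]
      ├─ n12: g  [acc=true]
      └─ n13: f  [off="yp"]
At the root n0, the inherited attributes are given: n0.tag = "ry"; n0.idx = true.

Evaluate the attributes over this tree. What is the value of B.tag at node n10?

1. n0.tag = "ry"  [given at root]
2. n0.idx = true  [given at root]
3. n1.tag = "zp"  ["zp"]
4. n1.idx = false  [false]
5. n2.hot = 10  [len(S.tag) + 8]
6. n2.ok = 0  [len(S.tag) - 2]
7. n2.acc = 27  [len(S.tag) + 25]
8. n3.fin = true  [terminal]
9. n4.acc = false  [terminal]
10. n2.idx = true  [g.acc == false]
11. n5.off = 26  [terminal]
12. n1.ok = 27  [d.off + 1]
13. n6.lab = 17  [17]
14. n6.env = -2  [S₁.ok - 29]
15. n7.lab = -4  [B₀.lab - 21]
16. n7.env = 2  [2]
17. n8.ok = 11  [terminal]
18. n7.tag = true  [true]
19. n7.acc = false  [B.env > 2]
20. n6.tag = true  [B₀.lab > 16]
21. n6.acc = true  [B₀.lab > 16]
22. n9.tag = "zry"  ["z" ++ S₀.tag]
23. n9.idx = true  [B.acc == true]
24. n10.lab = 24  [len(S.tag) + 21]
25. n10.env = 2  [len(S.tag) - 1]
26. n11.acc = false  [terminal]
27. n12.acc = true  [terminal]
28. n13.off = "yp"  [terminal]
29. n10.tag = false  [B.lab > 24]
30. n10.acc = false  [B.lab == B.env]
31. n9.ok = 14  [14]
32. n0.ok = 11  [S₂.ok - 3]

false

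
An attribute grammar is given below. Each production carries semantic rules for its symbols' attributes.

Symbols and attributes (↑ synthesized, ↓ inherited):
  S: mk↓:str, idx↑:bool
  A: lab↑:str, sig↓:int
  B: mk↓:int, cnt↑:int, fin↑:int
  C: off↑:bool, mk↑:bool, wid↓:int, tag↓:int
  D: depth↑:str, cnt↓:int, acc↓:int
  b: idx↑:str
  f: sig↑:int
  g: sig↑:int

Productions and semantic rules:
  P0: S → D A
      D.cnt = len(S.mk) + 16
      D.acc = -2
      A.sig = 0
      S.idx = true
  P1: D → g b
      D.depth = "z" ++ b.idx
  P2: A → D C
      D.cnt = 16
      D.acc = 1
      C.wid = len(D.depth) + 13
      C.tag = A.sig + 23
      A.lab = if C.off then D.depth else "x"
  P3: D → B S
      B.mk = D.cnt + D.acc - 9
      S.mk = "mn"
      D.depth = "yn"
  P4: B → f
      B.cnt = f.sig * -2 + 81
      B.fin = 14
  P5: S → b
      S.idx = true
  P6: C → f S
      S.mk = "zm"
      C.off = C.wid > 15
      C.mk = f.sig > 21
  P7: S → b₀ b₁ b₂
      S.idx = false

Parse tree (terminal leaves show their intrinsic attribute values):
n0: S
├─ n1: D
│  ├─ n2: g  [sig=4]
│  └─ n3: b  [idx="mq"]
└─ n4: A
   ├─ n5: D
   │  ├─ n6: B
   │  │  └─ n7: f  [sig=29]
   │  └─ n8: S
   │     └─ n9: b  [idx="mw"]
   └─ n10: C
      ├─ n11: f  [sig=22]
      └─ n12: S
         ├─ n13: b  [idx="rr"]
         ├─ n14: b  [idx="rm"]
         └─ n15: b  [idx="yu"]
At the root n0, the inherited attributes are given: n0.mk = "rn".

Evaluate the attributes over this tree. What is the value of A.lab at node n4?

"x"

1. n0.mk = "rn"  [given at root]
2. n1.cnt = 18  [len(S.mk) + 16]
3. n1.acc = -2  [-2]
4. n2.sig = 4  [terminal]
5. n3.idx = "mq"  [terminal]
6. n1.depth = "zmq"  ["z" ++ b.idx]
7. n4.sig = 0  [0]
8. n5.cnt = 16  [16]
9. n5.acc = 1  [1]
10. n6.mk = 8  [D.cnt + D.acc - 9]
11. n7.sig = 29  [terminal]
12. n6.cnt = 23  [f.sig * -2 + 81]
13. n6.fin = 14  [14]
14. n8.mk = "mn"  ["mn"]
15. n9.idx = "mw"  [terminal]
16. n8.idx = true  [true]
17. n5.depth = "yn"  ["yn"]
18. n10.wid = 15  [len(D.depth) + 13]
19. n10.tag = 23  [A.sig + 23]
20. n11.sig = 22  [terminal]
21. n12.mk = "zm"  ["zm"]
22. n13.idx = "rr"  [terminal]
23. n14.idx = "rm"  [terminal]
24. n15.idx = "yu"  [terminal]
25. n12.idx = false  [false]
26. n10.off = false  [C.wid > 15]
27. n10.mk = true  [f.sig > 21]
28. n4.lab = "x"  [if C.off then D.depth else "x"]
29. n0.idx = true  [true]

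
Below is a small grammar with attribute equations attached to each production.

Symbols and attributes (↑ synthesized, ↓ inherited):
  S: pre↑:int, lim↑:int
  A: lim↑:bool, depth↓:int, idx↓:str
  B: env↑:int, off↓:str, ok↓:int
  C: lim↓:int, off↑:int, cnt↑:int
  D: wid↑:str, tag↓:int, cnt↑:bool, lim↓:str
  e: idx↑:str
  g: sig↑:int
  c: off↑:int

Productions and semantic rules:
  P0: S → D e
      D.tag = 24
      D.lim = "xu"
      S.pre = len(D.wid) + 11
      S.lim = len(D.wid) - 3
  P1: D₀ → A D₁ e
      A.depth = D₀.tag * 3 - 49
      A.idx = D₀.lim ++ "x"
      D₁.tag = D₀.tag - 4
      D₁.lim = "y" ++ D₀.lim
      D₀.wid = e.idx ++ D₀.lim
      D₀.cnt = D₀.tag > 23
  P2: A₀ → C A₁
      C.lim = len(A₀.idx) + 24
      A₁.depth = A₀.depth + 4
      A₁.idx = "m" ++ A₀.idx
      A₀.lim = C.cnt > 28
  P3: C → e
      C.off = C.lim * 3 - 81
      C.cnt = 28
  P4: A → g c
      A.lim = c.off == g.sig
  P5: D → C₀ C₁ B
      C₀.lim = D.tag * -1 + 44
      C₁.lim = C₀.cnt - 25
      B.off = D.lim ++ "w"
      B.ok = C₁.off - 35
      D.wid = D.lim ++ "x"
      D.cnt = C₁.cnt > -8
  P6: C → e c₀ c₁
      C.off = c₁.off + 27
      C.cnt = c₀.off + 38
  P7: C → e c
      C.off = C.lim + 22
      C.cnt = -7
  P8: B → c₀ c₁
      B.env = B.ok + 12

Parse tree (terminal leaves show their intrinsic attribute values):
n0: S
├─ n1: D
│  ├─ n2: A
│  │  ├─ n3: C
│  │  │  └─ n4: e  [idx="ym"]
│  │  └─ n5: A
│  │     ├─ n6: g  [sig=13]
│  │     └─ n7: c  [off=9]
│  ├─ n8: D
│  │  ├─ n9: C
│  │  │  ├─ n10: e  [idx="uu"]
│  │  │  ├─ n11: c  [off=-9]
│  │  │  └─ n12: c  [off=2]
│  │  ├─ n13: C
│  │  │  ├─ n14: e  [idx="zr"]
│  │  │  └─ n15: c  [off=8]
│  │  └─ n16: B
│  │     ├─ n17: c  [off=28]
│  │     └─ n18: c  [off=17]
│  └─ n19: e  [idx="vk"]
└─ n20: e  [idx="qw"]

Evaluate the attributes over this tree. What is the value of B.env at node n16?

1. n1.tag = 24  [24]
2. n1.lim = "xu"  ["xu"]
3. n2.depth = 23  [D₀.tag * 3 - 49]
4. n2.idx = "xux"  [D₀.lim ++ "x"]
5. n3.lim = 27  [len(A₀.idx) + 24]
6. n4.idx = "ym"  [terminal]
7. n3.off = 0  [C.lim * 3 - 81]
8. n3.cnt = 28  [28]
9. n5.depth = 27  [A₀.depth + 4]
10. n5.idx = "mxux"  ["m" ++ A₀.idx]
11. n6.sig = 13  [terminal]
12. n7.off = 9  [terminal]
13. n5.lim = false  [c.off == g.sig]
14. n2.lim = false  [C.cnt > 28]
15. n8.tag = 20  [D₀.tag - 4]
16. n8.lim = "yxu"  ["y" ++ D₀.lim]
17. n9.lim = 24  [D.tag * -1 + 44]
18. n10.idx = "uu"  [terminal]
19. n11.off = -9  [terminal]
20. n12.off = 2  [terminal]
21. n9.off = 29  [c₁.off + 27]
22. n9.cnt = 29  [c₀.off + 38]
23. n13.lim = 4  [C₀.cnt - 25]
24. n14.idx = "zr"  [terminal]
25. n15.off = 8  [terminal]
26. n13.off = 26  [C.lim + 22]
27. n13.cnt = -7  [-7]
28. n16.off = "yxuw"  [D.lim ++ "w"]
29. n16.ok = -9  [C₁.off - 35]
30. n17.off = 28  [terminal]
31. n18.off = 17  [terminal]
32. n16.env = 3  [B.ok + 12]
33. n8.wid = "yxux"  [D.lim ++ "x"]
34. n8.cnt = true  [C₁.cnt > -8]
35. n19.idx = "vk"  [terminal]
36. n1.wid = "vkxu"  [e.idx ++ D₀.lim]
37. n1.cnt = true  [D₀.tag > 23]
38. n20.idx = "qw"  [terminal]
39. n0.pre = 15  [len(D.wid) + 11]
40. n0.lim = 1  [len(D.wid) - 3]

3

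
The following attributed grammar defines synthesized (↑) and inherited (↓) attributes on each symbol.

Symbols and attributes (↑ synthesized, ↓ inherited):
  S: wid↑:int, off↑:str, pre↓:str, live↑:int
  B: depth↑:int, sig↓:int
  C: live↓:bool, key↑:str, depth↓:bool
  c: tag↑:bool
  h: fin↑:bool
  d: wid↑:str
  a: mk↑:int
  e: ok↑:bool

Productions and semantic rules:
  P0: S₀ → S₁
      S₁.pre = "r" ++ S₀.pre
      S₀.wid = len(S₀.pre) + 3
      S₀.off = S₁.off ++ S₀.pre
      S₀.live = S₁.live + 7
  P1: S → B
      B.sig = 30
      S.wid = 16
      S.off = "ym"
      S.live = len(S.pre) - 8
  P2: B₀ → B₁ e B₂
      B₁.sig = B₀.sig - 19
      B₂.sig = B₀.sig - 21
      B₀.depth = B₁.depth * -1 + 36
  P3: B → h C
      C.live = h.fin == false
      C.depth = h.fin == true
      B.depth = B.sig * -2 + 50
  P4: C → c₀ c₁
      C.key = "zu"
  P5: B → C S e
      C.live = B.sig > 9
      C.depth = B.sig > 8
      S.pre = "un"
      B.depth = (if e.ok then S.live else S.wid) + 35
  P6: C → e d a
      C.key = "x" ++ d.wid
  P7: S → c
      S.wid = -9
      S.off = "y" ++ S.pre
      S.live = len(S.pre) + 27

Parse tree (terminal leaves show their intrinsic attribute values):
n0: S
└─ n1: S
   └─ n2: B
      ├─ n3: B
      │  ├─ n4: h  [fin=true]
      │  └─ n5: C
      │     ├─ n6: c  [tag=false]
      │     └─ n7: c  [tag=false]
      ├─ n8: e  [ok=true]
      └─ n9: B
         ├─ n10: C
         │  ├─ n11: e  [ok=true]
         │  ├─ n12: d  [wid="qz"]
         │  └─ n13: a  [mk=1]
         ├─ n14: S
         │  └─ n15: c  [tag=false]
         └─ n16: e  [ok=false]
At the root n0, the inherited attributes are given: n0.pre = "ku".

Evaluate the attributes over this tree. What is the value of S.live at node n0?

1. n0.pre = "ku"  [given at root]
2. n1.pre = "rku"  ["r" ++ S₀.pre]
3. n2.sig = 30  [30]
4. n3.sig = 11  [B₀.sig - 19]
5. n4.fin = true  [terminal]
6. n5.live = false  [h.fin == false]
7. n5.depth = true  [h.fin == true]
8. n6.tag = false  [terminal]
9. n7.tag = false  [terminal]
10. n5.key = "zu"  ["zu"]
11. n3.depth = 28  [B.sig * -2 + 50]
12. n8.ok = true  [terminal]
13. n9.sig = 9  [B₀.sig - 21]
14. n10.live = false  [B.sig > 9]
15. n10.depth = true  [B.sig > 8]
16. n11.ok = true  [terminal]
17. n12.wid = "qz"  [terminal]
18. n13.mk = 1  [terminal]
19. n10.key = "xqz"  ["x" ++ d.wid]
20. n14.pre = "un"  ["un"]
21. n15.tag = false  [terminal]
22. n14.wid = -9  [-9]
23. n14.off = "yun"  ["y" ++ S.pre]
24. n14.live = 29  [len(S.pre) + 27]
25. n16.ok = false  [terminal]
26. n9.depth = 26  [(if e.ok then S.live else S.wid) + 35]
27. n2.depth = 8  [B₁.depth * -1 + 36]
28. n1.wid = 16  [16]
29. n1.off = "ym"  ["ym"]
30. n1.live = -5  [len(S.pre) - 8]
31. n0.wid = 5  [len(S₀.pre) + 3]
32. n0.off = "ymku"  [S₁.off ++ S₀.pre]
33. n0.live = 2  [S₁.live + 7]

2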